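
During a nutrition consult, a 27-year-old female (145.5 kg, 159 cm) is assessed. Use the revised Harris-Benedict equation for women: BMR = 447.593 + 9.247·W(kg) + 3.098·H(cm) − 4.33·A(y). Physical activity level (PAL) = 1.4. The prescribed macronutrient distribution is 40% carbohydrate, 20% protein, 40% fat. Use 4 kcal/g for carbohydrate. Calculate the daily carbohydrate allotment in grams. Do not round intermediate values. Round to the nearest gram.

304 g/day

Harris-Benedict: BMR = 447.593 + 9.247(145.5) + 3.098(159) − 4.33(27) = 2168.7035 kcal/day.
TEE = 2168.7035 × 1.4 = 3036.1849 kcal/day.
Carbohydrate energy = 40% × 3036.1849 = 1214.474 kcal.
Carbohydrate = 1214.474 ÷ 4 kcal/g = 303.6185 g.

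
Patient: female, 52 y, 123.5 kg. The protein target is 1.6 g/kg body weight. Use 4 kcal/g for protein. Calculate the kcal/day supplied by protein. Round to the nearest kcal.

Protein = 1.6 g/kg × 123.5 kg = 197.6 g/day.
Protein energy = 197.6 g × 4 kcal/g = 790.4 kcal/day.

790 kcal/day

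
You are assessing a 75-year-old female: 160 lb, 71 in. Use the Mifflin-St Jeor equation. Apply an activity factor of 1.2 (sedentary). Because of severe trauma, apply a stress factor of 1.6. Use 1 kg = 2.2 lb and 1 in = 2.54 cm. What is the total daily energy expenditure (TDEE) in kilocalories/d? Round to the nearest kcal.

Convert to metric: weight = 160 ÷ 2.2 = 72.7273 kg; height = 71 × 2.54 = 180.34 cm.
Mifflin-St Jeor (female): BMR = 10(72.7273) + 6.25(180.34) − 5(75) − 161 = 727.2727 + 1127.125 − 375 − 161 = 1318.3977 kcal/day.
TEE = BMR × activity factor = 1318.3977 × 1.2 = 1582.0773 kcal/day.
Apply stress factor: 1582.0773 × 1.6 = 2531.3236 kcal/day.

2531 kilocalories/d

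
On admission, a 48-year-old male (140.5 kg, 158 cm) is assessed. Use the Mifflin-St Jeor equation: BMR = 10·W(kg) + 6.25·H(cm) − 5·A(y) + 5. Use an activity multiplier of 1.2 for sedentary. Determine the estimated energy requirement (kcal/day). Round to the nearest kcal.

Mifflin-St Jeor (male): BMR = 10(140.5) + 6.25(158) − 5(48) + 5 = 1405 + 987.5 − 240 + 5 = 2157.5 kcal/day.
TEE = BMR × activity factor = 2157.5 × 1.2 = 2589 kcal/day.

2589 kcal/day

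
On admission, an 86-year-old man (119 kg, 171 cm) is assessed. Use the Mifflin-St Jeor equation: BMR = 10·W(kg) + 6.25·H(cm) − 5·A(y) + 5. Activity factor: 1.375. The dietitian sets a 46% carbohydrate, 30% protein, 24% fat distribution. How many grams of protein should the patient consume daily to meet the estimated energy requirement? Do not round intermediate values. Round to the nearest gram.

Mifflin-St Jeor (male): BMR = 10(119) + 6.25(171) − 5(86) + 5 = 1190 + 1068.75 − 430 + 5 = 1833.75 kcal/day.
TEE = 1833.75 × 1.375 = 2521.4063 kcal/day.
Protein energy = 30% × 2521.4063 = 756.4219 kcal.
Protein = 756.4219 ÷ 4 kcal/g = 189.1055 g.

189 g/day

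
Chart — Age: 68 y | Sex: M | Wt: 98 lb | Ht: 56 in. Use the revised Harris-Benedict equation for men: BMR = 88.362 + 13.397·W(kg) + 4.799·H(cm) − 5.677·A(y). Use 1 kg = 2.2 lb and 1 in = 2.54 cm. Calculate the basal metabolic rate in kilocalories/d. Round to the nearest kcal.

982 kilocalories/d

Convert to metric: weight = 98 ÷ 2.2 = 44.5455 kg; height = 56 × 2.54 = 142.24 cm.
Harris-Benedict: BMR = 88.362 + 13.397(44.5455) + 4.799(142.24) − 5.677(68) = 981.7112 kcal/day.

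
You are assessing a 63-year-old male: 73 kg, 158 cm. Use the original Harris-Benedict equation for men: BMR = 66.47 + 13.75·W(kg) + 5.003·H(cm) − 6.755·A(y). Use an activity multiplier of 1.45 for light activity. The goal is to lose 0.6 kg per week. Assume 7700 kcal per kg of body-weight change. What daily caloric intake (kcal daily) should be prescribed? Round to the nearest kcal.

Harris-Benedict: BMR = 66.47 + 13.75(73) + 5.003(158) − 6.755(63) = 1435.129 kcal/day.
TEE = 1435.129 × 1.45 = 2080.9371 kcal/day.
Required daily deficit = 0.6 × 7700 ÷ 7 = 660 kcal/day.
Target intake = 2080.9371 − 660 = 1420.9371 kcal/day.

1421 kcal daily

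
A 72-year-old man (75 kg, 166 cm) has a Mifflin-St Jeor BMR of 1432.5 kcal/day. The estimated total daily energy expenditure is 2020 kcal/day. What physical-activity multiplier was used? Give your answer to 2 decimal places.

Activity factor = TEE ÷ BMR = 2020 ÷ 1432.5 = 1.41.

1.41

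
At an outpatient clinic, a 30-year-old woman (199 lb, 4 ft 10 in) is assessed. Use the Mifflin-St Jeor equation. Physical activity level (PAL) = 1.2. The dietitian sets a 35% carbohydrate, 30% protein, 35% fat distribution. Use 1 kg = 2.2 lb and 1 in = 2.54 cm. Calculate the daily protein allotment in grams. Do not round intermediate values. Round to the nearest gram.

Convert to metric: weight = 199 ÷ 2.2 = 90.4545 kg; height = (4×12 + 10) × 2.54 = 58 × 2.54 = 147.32 cm.
Mifflin-St Jeor (female): BMR = 10(90.4545) + 6.25(147.32) − 5(30) − 161 = 904.5455 + 920.75 − 150 − 161 = 1514.2955 kcal/day.
TEE = 1514.2955 × 1.2 = 1817.1545 kcal/day.
Protein energy = 30% × 1817.1545 = 545.1464 kcal.
Protein = 545.1464 ÷ 4 kcal/g = 136.2866 g.

136 g/day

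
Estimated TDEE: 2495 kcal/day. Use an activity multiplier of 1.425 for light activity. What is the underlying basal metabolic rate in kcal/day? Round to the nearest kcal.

BMR = TEE ÷ activity factor = 2495 ÷ 1.425 = 1750.8772 kcal/day.

1751 kcal/day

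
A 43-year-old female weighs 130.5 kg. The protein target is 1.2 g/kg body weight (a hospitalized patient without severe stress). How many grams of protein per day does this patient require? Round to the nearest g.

Protein = 1.2 g/kg × 130.5 kg = 156.6 g/day.

157 g/day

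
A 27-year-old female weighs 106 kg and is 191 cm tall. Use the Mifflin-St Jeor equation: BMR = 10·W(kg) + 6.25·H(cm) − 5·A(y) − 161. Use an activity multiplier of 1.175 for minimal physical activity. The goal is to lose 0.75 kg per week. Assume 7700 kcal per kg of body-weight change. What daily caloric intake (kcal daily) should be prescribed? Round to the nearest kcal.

1475 kcal daily

Mifflin-St Jeor (female): BMR = 10(106) + 6.25(191) − 5(27) − 161 = 1060 + 1193.75 − 135 − 161 = 1957.75 kcal/day.
TEE = 1957.75 × 1.175 = 2300.3563 kcal/day.
Required daily deficit = 0.75 × 7700 ÷ 7 = 825 kcal/day.
Target intake = 2300.3563 − 825 = 1475.3563 kcal/day.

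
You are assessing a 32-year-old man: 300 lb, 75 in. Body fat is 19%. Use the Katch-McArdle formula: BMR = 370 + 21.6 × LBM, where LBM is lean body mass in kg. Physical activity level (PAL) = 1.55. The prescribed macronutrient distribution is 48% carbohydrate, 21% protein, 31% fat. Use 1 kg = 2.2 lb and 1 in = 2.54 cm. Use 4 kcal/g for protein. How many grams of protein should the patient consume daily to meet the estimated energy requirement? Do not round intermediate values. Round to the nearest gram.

224 g/day

Convert to metric: weight = 300 ÷ 2.2 = 136.3636 kg; height = 75 × 2.54 = 190.5 cm.
LBM = 136.3636 × (1 − 0.19) = 110.4545 kg. Katch-McArdle: BMR = 370 + 21.6 × 110.4545 = 2755.8182 kcal/day.
TEE = 2755.8182 × 1.55 = 4271.5182 kcal/day.
Protein energy = 21% × 4271.5182 = 897.0188 kcal.
Protein = 897.0188 ÷ 4 kcal/g = 224.2547 g.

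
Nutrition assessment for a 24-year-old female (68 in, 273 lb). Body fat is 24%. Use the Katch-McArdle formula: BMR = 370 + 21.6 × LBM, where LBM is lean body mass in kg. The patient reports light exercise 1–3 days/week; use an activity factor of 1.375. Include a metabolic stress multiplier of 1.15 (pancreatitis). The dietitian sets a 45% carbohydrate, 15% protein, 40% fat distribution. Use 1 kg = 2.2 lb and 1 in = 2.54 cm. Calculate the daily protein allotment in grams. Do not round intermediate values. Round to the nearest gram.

Convert to metric: weight = 273 ÷ 2.2 = 124.0909 kg; height = 68 × 2.54 = 172.72 cm.
LBM = 124.0909 × (1 − 0.24) = 94.3091 kg. Katch-McArdle: BMR = 370 + 21.6 × 94.3091 = 2407.0764 kcal/day.
TEE = 2407.0764 × 1.375 = 3309.73 kcal/day.
With stress factor 1.15: 3309.73 × 1.15 = 3806.1895 kcal/day.
Protein energy = 15% × 3806.1895 = 570.9284 kcal.
Protein = 570.9284 ÷ 4 kcal/g = 142.7321 g.

143 g/day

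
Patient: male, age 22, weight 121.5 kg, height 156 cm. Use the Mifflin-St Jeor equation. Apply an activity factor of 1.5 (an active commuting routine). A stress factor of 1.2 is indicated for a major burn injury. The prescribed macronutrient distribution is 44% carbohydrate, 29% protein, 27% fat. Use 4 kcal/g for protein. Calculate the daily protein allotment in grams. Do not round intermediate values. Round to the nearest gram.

272 g/day

Mifflin-St Jeor (male): BMR = 10(121.5) + 6.25(156) − 5(22) + 5 = 1215 + 975 − 110 + 5 = 2085 kcal/day.
TEE = 2085 × 1.5 = 3127.5 kcal/day.
With stress factor 1.2: 3127.5 × 1.2 = 3753 kcal/day.
Protein energy = 29% × 3753 = 1088.37 kcal.
Protein = 1088.37 ÷ 4 kcal/g = 272.0925 g.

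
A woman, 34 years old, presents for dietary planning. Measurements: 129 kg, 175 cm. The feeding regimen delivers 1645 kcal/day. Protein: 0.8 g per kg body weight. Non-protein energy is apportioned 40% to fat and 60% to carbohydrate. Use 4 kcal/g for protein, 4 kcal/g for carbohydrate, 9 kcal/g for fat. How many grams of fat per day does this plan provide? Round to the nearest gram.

Protein = 0.8 × 129 = 103.2 g → 103.2 × 4 = 412.8 kcal.
Non-protein calories = 1645 − 412.8 = 1232.2 kcal.
Fat: 40% × 1232.2 = 492.88 kcal; carbohydrate: 739.32 kcal.
Fat: 492.88 kcal ÷ 9 kcal/g = 54.7644 g.

55 g/day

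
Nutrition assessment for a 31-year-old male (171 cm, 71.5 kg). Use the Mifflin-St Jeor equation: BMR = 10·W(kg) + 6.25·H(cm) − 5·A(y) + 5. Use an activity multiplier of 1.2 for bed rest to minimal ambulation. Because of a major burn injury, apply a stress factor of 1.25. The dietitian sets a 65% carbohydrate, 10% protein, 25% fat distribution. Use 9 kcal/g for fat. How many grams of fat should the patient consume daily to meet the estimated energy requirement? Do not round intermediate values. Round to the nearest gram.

68 g/day

Mifflin-St Jeor (male): BMR = 10(71.5) + 6.25(171) − 5(31) + 5 = 715 + 1068.75 − 155 + 5 = 1633.75 kcal/day.
TEE = 1633.75 × 1.2 = 1960.5 kcal/day.
With stress factor 1.25: 1960.5 × 1.25 = 2450.625 kcal/day.
Fat energy = 25% × 2450.625 = 612.6563 kcal.
Fat = 612.6563 ÷ 9 kcal/g = 68.0729 g.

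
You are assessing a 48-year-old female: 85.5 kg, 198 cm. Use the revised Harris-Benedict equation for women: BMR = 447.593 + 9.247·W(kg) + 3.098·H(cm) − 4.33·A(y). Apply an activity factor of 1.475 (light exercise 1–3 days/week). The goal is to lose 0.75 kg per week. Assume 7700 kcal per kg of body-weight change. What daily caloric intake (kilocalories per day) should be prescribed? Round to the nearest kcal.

1600 kilocalories per day

Harris-Benedict: BMR = 447.593 + 9.247(85.5) + 3.098(198) − 4.33(48) = 1643.7755 kcal/day.
TEE = 1643.7755 × 1.475 = 2424.5689 kcal/day.
Required daily deficit = 0.75 × 7700 ÷ 7 = 825 kcal/day.
Target intake = 2424.5689 − 825 = 1599.5689 kcal/day.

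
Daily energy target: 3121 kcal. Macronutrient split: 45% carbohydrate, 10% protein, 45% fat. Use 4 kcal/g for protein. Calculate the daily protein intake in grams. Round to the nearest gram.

Protein energy = 10% × 3121 = 312.1 kcal.
At 4 kcal/g: 312.1 ÷ 4 = 78.025 g.

78 g/day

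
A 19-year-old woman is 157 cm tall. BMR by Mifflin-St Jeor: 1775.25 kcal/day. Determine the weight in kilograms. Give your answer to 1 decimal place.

1775.25 = 10·W + 6.25(157) − 5(19) − 161
10·W = 1775.25 − 725.25 = 1050, so W = 105 kg.

105.0 kg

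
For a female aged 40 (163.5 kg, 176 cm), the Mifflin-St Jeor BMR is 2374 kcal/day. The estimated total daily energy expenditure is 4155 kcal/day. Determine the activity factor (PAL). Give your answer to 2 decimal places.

Activity factor = TEE ÷ BMR = 4155 ÷ 2374 = 1.75.

1.75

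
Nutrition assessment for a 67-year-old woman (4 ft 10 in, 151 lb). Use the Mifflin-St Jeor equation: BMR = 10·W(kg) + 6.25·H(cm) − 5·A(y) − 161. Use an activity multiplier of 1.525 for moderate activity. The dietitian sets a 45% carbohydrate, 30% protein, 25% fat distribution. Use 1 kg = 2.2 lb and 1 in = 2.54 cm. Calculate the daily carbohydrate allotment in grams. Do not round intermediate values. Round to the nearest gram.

191 g/day

Convert to metric: weight = 151 ÷ 2.2 = 68.6364 kg; height = (4×12 + 10) × 2.54 = 58 × 2.54 = 147.32 cm.
Mifflin-St Jeor (female): BMR = 10(68.6364) + 6.25(147.32) − 5(67) − 161 = 686.3636 + 920.75 − 335 − 161 = 1111.1136 kcal/day.
TEE = 1111.1136 × 1.525 = 1694.4483 kcal/day.
Carbohydrate energy = 45% × 1694.4483 = 762.5017 kcal.
Carbohydrate = 762.5017 ÷ 4 kcal/g = 190.6254 g.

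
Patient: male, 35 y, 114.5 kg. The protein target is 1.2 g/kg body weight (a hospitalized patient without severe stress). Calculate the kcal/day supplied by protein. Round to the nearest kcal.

550 kcal/day

Protein = 1.2 g/kg × 114.5 kg = 137.4 g/day.
Protein energy = 137.4 g × 4 kcal/g = 549.6 kcal/day.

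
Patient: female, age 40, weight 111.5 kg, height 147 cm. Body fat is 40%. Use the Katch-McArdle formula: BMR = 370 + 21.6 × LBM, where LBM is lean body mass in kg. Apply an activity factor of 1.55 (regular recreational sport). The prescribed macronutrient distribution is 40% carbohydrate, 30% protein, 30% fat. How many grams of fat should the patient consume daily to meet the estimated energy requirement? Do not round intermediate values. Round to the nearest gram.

LBM = 111.5 × (1 − 0.4) = 66.9 kg. Katch-McArdle: BMR = 370 + 21.6 × 66.9 = 1815.04 kcal/day.
TEE = 1815.04 × 1.55 = 2813.312 kcal/day.
Fat energy = 30% × 2813.312 = 843.9936 kcal.
Fat = 843.9936 ÷ 9 kcal/g = 93.7771 g.

94 g/day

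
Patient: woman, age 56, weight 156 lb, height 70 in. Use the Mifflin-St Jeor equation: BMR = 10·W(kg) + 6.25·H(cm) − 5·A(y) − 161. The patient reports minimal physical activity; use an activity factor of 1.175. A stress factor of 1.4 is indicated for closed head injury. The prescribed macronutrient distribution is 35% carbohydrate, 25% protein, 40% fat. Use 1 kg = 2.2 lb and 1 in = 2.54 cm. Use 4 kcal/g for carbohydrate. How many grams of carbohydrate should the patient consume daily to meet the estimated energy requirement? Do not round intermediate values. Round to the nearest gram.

Convert to metric: weight = 156 ÷ 2.2 = 70.9091 kg; height = 70 × 2.54 = 177.8 cm.
Mifflin-St Jeor (female): BMR = 10(70.9091) + 6.25(177.8) − 5(56) − 161 = 709.0909 + 1111.25 − 280 − 161 = 1379.3409 kcal/day.
TEE = 1379.3409 × 1.175 = 1620.7256 kcal/day.
With stress factor 1.4: 1620.7256 × 1.4 = 2269.0158 kcal/day.
Carbohydrate energy = 35% × 2269.0158 = 794.1555 kcal.
Carbohydrate = 794.1555 ÷ 4 kcal/g = 198.5389 g.

199 g/day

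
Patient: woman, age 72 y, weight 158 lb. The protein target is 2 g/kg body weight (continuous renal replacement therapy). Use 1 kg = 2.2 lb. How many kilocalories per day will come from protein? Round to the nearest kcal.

Weight in kg = 158 ÷ 2.2 = 71.8182 kg.
Protein = 2 g/kg × 71.8182 kg = 143.6364 g/day.
Protein energy = 143.6364 g × 4 kcal/g = 574.5455 kcal/day.

575 kcal/day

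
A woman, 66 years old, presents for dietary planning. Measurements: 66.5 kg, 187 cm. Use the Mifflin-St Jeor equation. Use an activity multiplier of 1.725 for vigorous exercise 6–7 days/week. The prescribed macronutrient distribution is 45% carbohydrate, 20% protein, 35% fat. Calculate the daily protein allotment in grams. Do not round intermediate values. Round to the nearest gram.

Mifflin-St Jeor (female): BMR = 10(66.5) + 6.25(187) − 5(66) − 161 = 665 + 1168.75 − 330 − 161 = 1342.75 kcal/day.
TEE = 1342.75 × 1.725 = 2316.2438 kcal/day.
Protein energy = 20% × 2316.2438 = 463.2488 kcal.
Protein = 463.2488 ÷ 4 kcal/g = 115.8122 g.

116 g/day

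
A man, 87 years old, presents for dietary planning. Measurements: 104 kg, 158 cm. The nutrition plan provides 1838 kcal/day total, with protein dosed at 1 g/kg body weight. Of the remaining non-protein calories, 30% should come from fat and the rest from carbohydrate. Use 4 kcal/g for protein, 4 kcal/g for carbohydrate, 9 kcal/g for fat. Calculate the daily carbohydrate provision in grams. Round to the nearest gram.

Protein = 1 × 104 = 104 g → 104 × 4 = 416 kcal.
Non-protein calories = 1838 − 416 = 1422 kcal.
Fat: 30% × 1422 = 426.6 kcal; carbohydrate: 995.4 kcal.
Carbohydrate: 995.4 kcal ÷ 4 kcal/g = 248.85 g.

249 g/day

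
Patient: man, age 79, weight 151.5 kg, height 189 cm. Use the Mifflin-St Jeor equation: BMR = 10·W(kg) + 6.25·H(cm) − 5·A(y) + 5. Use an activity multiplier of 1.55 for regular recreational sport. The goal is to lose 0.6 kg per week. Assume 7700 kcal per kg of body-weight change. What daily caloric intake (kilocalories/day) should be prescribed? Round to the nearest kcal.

2915 kilocalories/day

Mifflin-St Jeor (male): BMR = 10(151.5) + 6.25(189) − 5(79) + 5 = 1515 + 1181.25 − 395 + 5 = 2306.25 kcal/day.
TEE = 2306.25 × 1.55 = 3574.6875 kcal/day.
Required daily deficit = 0.6 × 7700 ÷ 7 = 660 kcal/day.
Target intake = 3574.6875 − 660 = 2914.6875 kcal/day.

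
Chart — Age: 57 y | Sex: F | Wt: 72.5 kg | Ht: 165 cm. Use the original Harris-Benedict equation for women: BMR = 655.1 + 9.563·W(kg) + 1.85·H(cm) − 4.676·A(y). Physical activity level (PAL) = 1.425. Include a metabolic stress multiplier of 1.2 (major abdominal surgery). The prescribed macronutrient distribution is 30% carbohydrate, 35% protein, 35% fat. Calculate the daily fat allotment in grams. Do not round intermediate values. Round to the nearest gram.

92 g/day

Harris-Benedict: BMR = 655.1 + 9.563(72.5) + 1.85(165) − 4.676(57) = 1387.1355 kcal/day.
TEE = 1387.1355 × 1.425 = 1976.6681 kcal/day.
With stress factor 1.2: 1976.6681 × 1.2 = 2372.0017 kcal/day.
Fat energy = 35% × 2372.0017 = 830.2006 kcal.
Fat = 830.2006 ÷ 9 kcal/g = 92.2445 g.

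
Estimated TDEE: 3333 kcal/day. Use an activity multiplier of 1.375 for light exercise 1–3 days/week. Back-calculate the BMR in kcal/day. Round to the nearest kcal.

2424 kcal/day

BMR = TEE ÷ activity factor = 3333 ÷ 1.375 = 2424 kcal/day.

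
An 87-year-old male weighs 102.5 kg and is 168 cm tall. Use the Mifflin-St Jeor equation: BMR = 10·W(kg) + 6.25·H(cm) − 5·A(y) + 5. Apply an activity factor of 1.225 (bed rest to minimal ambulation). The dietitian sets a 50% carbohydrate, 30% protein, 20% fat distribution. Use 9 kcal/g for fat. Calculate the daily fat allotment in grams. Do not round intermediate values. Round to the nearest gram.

Mifflin-St Jeor (male): BMR = 10(102.5) + 6.25(168) − 5(87) + 5 = 1025 + 1050 − 435 + 5 = 1645 kcal/day.
TEE = 1645 × 1.225 = 2015.125 kcal/day.
Fat energy = 20% × 2015.125 = 403.025 kcal.
Fat = 403.025 ÷ 9 kcal/g = 44.7806 g.

45 g/day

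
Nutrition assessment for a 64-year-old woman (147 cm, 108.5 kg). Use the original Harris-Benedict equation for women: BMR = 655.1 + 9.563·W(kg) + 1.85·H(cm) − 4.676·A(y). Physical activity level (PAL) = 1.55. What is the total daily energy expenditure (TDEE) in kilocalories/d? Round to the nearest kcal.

2581 kilocalories/d

Harris-Benedict: BMR = 655.1 + 9.563(108.5) + 1.85(147) − 4.676(64) = 1665.3715 kcal/day.
TEE = BMR × activity factor = 1665.3715 × 1.55 = 2581.3258 kcal/day.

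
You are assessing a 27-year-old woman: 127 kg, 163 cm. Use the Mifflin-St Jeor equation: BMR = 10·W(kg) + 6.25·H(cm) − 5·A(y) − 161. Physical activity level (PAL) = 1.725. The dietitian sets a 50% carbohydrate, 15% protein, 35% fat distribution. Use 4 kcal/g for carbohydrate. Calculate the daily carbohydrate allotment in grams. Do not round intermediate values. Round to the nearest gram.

430 g/day

Mifflin-St Jeor (female): BMR = 10(127) + 6.25(163) − 5(27) − 161 = 1270 + 1018.75 − 135 − 161 = 1992.75 kcal/day.
TEE = 1992.75 × 1.725 = 3437.4938 kcal/day.
Carbohydrate energy = 50% × 3437.4938 = 1718.7469 kcal.
Carbohydrate = 1718.7469 ÷ 4 kcal/g = 429.6867 g.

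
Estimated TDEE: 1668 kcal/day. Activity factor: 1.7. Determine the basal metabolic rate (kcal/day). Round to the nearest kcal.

BMR = TEE ÷ activity factor = 1668 ÷ 1.7 = 981.1765 kcal/day.

981 kcal/day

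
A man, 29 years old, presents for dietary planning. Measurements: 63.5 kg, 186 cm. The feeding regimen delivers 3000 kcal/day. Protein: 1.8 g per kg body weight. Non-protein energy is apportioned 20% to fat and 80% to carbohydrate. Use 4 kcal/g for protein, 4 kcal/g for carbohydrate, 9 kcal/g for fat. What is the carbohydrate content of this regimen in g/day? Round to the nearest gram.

509 g/day

Protein = 1.8 × 63.5 = 114.3 g → 114.3 × 4 = 457.2 kcal.
Non-protein calories = 3000 − 457.2 = 2542.8 kcal.
Fat: 20% × 2542.8 = 508.56 kcal; carbohydrate: 2034.24 kcal.
Carbohydrate: 2034.24 kcal ÷ 4 kcal/g = 508.56 g.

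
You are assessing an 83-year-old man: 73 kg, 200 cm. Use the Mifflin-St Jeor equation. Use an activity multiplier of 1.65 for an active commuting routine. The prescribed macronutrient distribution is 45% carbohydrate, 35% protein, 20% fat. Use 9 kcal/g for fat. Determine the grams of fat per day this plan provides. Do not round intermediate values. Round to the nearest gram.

Mifflin-St Jeor (male): BMR = 10(73) + 6.25(200) − 5(83) + 5 = 730 + 1250 − 415 + 5 = 1570 kcal/day.
TEE = 1570 × 1.65 = 2590.5 kcal/day.
Fat energy = 20% × 2590.5 = 518.1 kcal.
Fat = 518.1 ÷ 9 kcal/g = 57.5667 g.

58 g/day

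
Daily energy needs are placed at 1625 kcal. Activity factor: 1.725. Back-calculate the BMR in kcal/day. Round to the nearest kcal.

942 kcal/day

BMR = TEE ÷ activity factor = 1625 ÷ 1.725 = 942.029 kcal/day.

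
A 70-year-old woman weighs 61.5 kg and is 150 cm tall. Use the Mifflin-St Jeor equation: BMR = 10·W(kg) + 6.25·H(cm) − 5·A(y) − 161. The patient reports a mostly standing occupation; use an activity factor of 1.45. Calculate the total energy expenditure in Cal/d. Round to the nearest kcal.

Mifflin-St Jeor (female): BMR = 10(61.5) + 6.25(150) − 5(70) − 161 = 615 + 937.5 − 350 − 161 = 1041.5 kcal/day.
TEE = BMR × activity factor = 1041.5 × 1.45 = 1510.175 kcal/day.

1510 Cal/d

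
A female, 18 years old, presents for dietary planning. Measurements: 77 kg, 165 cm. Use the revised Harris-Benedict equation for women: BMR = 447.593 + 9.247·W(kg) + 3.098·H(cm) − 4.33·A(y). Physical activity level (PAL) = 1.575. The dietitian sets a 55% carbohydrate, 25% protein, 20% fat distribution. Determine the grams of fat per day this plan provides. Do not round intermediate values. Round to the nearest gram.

56 g/day

Harris-Benedict: BMR = 447.593 + 9.247(77) + 3.098(165) − 4.33(18) = 1592.842 kcal/day.
TEE = 1592.842 × 1.575 = 2508.7262 kcal/day.
Fat energy = 20% × 2508.7262 = 501.7452 kcal.
Fat = 501.7452 ÷ 9 kcal/g = 55.7495 g.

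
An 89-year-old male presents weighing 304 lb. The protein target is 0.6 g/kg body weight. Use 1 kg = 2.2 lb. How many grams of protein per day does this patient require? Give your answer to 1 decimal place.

82.9 g/day

Weight in kg = 304 ÷ 2.2 = 138.1818 kg.
Protein = 0.6 g/kg × 138.1818 kg = 82.9091 g/day.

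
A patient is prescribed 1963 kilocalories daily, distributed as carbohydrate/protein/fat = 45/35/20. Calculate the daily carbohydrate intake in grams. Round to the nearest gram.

Carbohydrate energy = 45% × 1963 = 883.35 kcal.
At 4 kcal/g: 883.35 ÷ 4 = 220.8375 g.

221 g/day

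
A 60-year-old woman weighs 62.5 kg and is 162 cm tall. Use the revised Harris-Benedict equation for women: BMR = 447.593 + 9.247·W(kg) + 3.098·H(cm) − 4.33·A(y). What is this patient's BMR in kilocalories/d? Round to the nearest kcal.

Harris-Benedict: BMR = 447.593 + 9.247(62.5) + 3.098(162) − 4.33(60) = 1267.6065 kcal/day.

1268 kilocalories/d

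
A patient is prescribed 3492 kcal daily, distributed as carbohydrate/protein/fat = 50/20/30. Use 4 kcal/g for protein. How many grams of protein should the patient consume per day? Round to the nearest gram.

175 g/day

Protein energy = 20% × 3492 = 698.4 kcal.
At 4 kcal/g: 698.4 ÷ 4 = 174.6 g.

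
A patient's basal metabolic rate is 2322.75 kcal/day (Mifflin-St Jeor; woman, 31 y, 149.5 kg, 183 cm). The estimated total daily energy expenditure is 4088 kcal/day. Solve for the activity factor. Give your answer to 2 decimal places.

1.76

Activity factor = TEE ÷ BMR = 4088 ÷ 2322.75 = 1.76.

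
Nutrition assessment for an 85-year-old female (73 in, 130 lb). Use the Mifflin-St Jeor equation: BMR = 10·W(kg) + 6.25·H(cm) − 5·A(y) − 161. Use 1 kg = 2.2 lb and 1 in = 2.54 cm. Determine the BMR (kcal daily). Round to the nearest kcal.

Convert to metric: weight = 130 ÷ 2.2 = 59.0909 kg; height = 73 × 2.54 = 185.42 cm.
Mifflin-St Jeor (female): BMR = 10(59.0909) + 6.25(185.42) − 5(85) − 161 = 590.9091 + 1158.875 − 425 − 161 = 1163.7841 kcal/day.

1164 kcal daily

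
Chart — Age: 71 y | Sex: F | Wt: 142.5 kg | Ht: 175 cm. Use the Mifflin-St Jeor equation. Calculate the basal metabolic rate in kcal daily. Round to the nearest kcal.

2003 kcal daily

Mifflin-St Jeor (female): BMR = 10(142.5) + 6.25(175) − 5(71) − 161 = 1425 + 1093.75 − 355 − 161 = 2002.75 kcal/day.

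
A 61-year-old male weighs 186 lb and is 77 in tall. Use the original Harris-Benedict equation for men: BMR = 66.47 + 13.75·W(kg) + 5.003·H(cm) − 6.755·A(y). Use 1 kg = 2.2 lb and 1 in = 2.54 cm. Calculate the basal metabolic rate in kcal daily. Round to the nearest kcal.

1795 kcal daily

Convert to metric: weight = 186 ÷ 2.2 = 84.5455 kg; height = 77 × 2.54 = 195.58 cm.
Harris-Benedict: BMR = 66.47 + 13.75(84.5455) + 5.003(195.58) − 6.755(61) = 1795.4017 kcal/day.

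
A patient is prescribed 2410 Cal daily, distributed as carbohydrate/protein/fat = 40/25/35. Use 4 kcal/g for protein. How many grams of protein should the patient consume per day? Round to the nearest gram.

151 g/day

Protein energy = 25% × 2410 = 602.5 kcal.
At 4 kcal/g: 602.5 ÷ 4 = 150.625 g.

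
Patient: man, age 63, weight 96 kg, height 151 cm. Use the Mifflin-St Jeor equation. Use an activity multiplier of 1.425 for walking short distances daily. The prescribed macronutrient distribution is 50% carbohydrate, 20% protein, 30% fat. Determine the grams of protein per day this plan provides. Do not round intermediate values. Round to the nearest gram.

114 g/day

Mifflin-St Jeor (male): BMR = 10(96) + 6.25(151) − 5(63) + 5 = 960 + 943.75 − 315 + 5 = 1593.75 kcal/day.
TEE = 1593.75 × 1.425 = 2271.0938 kcal/day.
Protein energy = 20% × 2271.0938 = 454.2188 kcal.
Protein = 454.2188 ÷ 4 kcal/g = 113.5547 g.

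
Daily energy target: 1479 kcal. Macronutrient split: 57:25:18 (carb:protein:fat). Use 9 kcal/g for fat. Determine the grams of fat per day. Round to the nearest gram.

30 g/day

Fat energy = 18% × 1479 = 266.22 kcal.
At 9 kcal/g: 266.22 ÷ 9 = 29.58 g.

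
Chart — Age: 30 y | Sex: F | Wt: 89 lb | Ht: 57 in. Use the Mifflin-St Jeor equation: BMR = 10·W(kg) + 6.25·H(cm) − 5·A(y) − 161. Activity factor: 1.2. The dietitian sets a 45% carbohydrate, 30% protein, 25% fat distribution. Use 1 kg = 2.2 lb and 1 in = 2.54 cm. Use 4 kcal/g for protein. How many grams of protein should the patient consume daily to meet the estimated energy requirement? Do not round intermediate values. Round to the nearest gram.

Convert to metric: weight = 89 ÷ 2.2 = 40.4545 kg; height = 57 × 2.54 = 144.78 cm.
Mifflin-St Jeor (female): BMR = 10(40.4545) + 6.25(144.78) − 5(30) − 161 = 404.5455 + 904.875 − 150 − 161 = 998.4205 kcal/day.
TEE = 998.4205 × 1.2 = 1198.1045 kcal/day.
Protein energy = 30% × 1198.1045 = 359.4314 kcal.
Protein = 359.4314 ÷ 4 kcal/g = 89.8578 g.

90 g/day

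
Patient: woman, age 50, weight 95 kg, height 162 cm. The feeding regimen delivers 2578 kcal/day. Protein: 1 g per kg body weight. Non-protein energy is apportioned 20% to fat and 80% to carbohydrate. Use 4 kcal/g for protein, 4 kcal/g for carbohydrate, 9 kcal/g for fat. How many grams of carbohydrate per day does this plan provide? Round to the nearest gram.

Protein = 1 × 95 = 95 g → 95 × 4 = 380 kcal.
Non-protein calories = 2578 − 380 = 2198 kcal.
Fat: 20% × 2198 = 439.6 kcal; carbohydrate: 1758.4 kcal.
Carbohydrate: 1758.4 kcal ÷ 4 kcal/g = 439.6 g.

440 g/day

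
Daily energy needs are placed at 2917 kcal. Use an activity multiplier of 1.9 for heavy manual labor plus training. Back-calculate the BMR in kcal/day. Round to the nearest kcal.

1535 kcal/day

BMR = TEE ÷ activity factor = 2917 ÷ 1.9 = 1535.2632 kcal/day.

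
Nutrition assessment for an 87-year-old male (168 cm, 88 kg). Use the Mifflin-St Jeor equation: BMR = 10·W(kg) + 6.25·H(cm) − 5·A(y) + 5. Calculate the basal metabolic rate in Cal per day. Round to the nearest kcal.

1500 Cal per day

Mifflin-St Jeor (male): BMR = 10(88) + 6.25(168) − 5(87) + 5 = 880 + 1050 − 435 + 5 = 1500 kcal/day.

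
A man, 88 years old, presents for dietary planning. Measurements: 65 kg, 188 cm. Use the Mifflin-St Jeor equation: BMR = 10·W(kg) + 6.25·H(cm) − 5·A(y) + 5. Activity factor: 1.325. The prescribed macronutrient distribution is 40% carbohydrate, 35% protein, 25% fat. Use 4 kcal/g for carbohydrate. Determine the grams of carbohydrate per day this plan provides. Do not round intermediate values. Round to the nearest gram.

Mifflin-St Jeor (male): BMR = 10(65) + 6.25(188) − 5(88) + 5 = 650 + 1175 − 440 + 5 = 1390 kcal/day.
TEE = 1390 × 1.325 = 1841.75 kcal/day.
Carbohydrate energy = 40% × 1841.75 = 736.7 kcal.
Carbohydrate = 736.7 ÷ 4 kcal/g = 184.175 g.

184 g/day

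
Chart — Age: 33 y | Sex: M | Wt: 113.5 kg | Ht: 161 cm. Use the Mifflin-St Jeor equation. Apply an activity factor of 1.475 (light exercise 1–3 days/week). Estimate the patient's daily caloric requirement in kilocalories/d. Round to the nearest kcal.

Mifflin-St Jeor (male): BMR = 10(113.5) + 6.25(161) − 5(33) + 5 = 1135 + 1006.25 − 165 + 5 = 1981.25 kcal/day.
TEE = BMR × activity factor = 1981.25 × 1.475 = 2922.3438 kcal/day.

2922 kilocalories/d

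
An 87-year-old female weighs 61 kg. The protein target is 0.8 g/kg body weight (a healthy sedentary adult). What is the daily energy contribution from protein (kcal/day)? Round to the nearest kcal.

195 kcal/day

Protein = 0.8 g/kg × 61 kg = 48.8 g/day.
Protein energy = 48.8 g × 4 kcal/g = 195.2 kcal/day.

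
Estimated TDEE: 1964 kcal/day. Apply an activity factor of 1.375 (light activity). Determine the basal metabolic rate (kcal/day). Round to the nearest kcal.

1428 kcal/day

BMR = TEE ÷ activity factor = 1964 ÷ 1.375 = 1428.3636 kcal/day.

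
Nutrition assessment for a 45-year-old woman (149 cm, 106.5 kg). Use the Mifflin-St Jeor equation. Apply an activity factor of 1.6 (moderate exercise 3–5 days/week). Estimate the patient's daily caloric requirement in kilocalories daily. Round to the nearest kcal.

Mifflin-St Jeor (female): BMR = 10(106.5) + 6.25(149) − 5(45) − 161 = 1065 + 931.25 − 225 − 161 = 1610.25 kcal/day.
TEE = BMR × activity factor = 1610.25 × 1.6 = 2576.4 kcal/day.

2576 kilocalories daily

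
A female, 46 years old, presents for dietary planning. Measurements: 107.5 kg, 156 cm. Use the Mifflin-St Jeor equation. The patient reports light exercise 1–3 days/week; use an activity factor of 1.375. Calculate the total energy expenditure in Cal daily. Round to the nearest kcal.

2281 Cal daily

Mifflin-St Jeor (female): BMR = 10(107.5) + 6.25(156) − 5(46) − 161 = 1075 + 975 − 230 − 161 = 1659 kcal/day.
TEE = BMR × activity factor = 1659 × 1.375 = 2281.125 kcal/day.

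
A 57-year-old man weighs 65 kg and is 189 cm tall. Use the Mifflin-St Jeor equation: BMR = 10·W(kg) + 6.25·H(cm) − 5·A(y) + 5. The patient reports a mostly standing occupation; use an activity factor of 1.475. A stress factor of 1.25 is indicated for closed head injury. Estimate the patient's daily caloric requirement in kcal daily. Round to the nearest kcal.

2860 kcal daily

Mifflin-St Jeor (male): BMR = 10(65) + 6.25(189) − 5(57) + 5 = 650 + 1181.25 − 285 + 5 = 1551.25 kcal/day.
TEE = BMR × activity factor = 1551.25 × 1.475 = 2288.0938 kcal/day.
Apply stress factor: 2288.0938 × 1.25 = 2860.1172 kcal/day.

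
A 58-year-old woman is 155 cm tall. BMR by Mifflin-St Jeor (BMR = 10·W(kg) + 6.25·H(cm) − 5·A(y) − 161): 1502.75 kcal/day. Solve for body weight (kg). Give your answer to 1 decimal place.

1502.75 = 10·W + 6.25(155) − 5(58) − 161
10·W = 1502.75 − 517.75 = 985, so W = 98.5 kg.

98.5 kg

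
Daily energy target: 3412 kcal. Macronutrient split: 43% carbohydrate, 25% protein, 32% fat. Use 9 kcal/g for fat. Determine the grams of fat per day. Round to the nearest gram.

Fat energy = 32% × 3412 = 1091.84 kcal.
At 9 kcal/g: 1091.84 ÷ 9 = 121.3156 g.

121 g/day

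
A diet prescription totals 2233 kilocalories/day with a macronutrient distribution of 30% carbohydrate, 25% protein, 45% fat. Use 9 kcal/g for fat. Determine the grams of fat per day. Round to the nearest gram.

112 g/day

Fat energy = 45% × 2233 = 1004.85 kcal.
At 9 kcal/g: 1004.85 ÷ 9 = 111.65 g.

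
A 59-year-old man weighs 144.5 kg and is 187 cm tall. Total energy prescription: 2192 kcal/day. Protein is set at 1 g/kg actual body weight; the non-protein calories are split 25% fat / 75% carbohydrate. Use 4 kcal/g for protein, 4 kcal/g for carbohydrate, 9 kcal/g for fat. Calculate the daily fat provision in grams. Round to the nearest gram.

Protein = 1 × 144.5 = 144.5 g → 144.5 × 4 = 578 kcal.
Non-protein calories = 2192 − 578 = 1614 kcal.
Fat: 25% × 1614 = 403.5 kcal; carbohydrate: 1210.5 kcal.
Fat: 403.5 kcal ÷ 9 kcal/g = 44.8333 g.

45 g/day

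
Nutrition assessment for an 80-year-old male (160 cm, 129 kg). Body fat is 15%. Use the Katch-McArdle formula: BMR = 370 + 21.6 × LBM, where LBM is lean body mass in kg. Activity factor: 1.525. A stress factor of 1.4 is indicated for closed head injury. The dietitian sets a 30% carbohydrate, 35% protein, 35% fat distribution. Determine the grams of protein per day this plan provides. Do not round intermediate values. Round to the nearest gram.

LBM = 129 × (1 − 0.15) = 109.65 kg. Katch-McArdle: BMR = 370 + 21.6 × 109.65 = 2738.44 kcal/day.
TEE = 2738.44 × 1.525 = 4176.121 kcal/day.
With stress factor 1.4: 4176.121 × 1.4 = 5846.5694 kcal/day.
Protein energy = 35% × 5846.5694 = 2046.2993 kcal.
Protein = 2046.2993 ÷ 4 kcal/g = 511.5748 g.

512 g/day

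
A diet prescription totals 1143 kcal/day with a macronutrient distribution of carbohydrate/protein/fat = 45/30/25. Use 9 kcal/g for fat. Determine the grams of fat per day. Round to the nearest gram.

Fat energy = 25% × 1143 = 285.75 kcal.
At 9 kcal/g: 285.75 ÷ 9 = 31.75 g.

32 g/day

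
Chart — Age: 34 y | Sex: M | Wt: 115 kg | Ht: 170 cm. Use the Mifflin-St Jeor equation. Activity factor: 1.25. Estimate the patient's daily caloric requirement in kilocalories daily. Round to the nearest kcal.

2559 kilocalories daily

Mifflin-St Jeor (male): BMR = 10(115) + 6.25(170) − 5(34) + 5 = 1150 + 1062.5 − 170 + 5 = 2047.5 kcal/day.
TEE = BMR × activity factor = 2047.5 × 1.25 = 2559.375 kcal/day.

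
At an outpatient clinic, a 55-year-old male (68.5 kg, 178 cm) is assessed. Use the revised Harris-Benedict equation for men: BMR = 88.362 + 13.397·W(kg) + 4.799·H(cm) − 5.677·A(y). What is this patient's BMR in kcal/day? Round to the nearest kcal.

Harris-Benedict: BMR = 88.362 + 13.397(68.5) + 4.799(178) − 5.677(55) = 1548.0435 kcal/day.

1548 kcal/day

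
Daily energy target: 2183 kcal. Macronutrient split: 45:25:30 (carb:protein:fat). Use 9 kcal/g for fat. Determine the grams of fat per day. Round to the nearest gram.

Fat energy = 30% × 2183 = 654.9 kcal.
At 9 kcal/g: 654.9 ÷ 9 = 72.7667 g.

73 g/day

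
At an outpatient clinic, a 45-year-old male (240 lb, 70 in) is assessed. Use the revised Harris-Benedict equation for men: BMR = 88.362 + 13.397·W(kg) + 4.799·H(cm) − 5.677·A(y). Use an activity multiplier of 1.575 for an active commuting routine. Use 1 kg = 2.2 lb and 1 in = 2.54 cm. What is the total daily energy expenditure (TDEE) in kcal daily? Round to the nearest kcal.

3383 kcal daily

Convert to metric: weight = 240 ÷ 2.2 = 109.0909 kg; height = 70 × 2.54 = 177.8 cm.
Harris-Benedict: BMR = 88.362 + 13.397(109.0909) + 4.799(177.8) − 5.677(45) = 2147.6501 kcal/day.
TEE = BMR × activity factor = 2147.6501 × 1.575 = 3382.5489 kcal/day.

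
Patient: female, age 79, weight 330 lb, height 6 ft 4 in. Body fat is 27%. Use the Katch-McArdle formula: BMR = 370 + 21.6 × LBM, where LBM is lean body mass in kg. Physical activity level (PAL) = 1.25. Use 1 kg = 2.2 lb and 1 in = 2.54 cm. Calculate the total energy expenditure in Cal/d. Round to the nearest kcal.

Convert to metric: weight = 330 ÷ 2.2 = 150 kg; height = (6×12 + 4) × 2.54 = 76 × 2.54 = 193.04 cm.
LBM = 150 × (1 − 0.27) = 109.5 kg. Katch-McArdle: BMR = 370 + 21.6 × 109.5 = 2735.2 kcal/day.
TEE = BMR × activity factor = 2735.2 × 1.25 = 3419 kcal/day.

3419 Cal/d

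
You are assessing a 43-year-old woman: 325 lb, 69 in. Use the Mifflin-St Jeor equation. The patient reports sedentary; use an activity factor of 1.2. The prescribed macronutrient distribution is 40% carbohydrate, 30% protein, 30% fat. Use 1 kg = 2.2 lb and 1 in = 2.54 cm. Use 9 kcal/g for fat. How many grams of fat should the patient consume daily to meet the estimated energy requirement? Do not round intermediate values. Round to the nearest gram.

Convert to metric: weight = 325 ÷ 2.2 = 147.7273 kg; height = 69 × 2.54 = 175.26 cm.
Mifflin-St Jeor (female): BMR = 10(147.7273) + 6.25(175.26) − 5(43) − 161 = 1477.2727 + 1095.375 − 215 − 161 = 2196.6477 kcal/day.
TEE = 2196.6477 × 1.2 = 2635.9773 kcal/day.
Fat energy = 30% × 2635.9773 = 790.7932 kcal.
Fat = 790.7932 ÷ 9 kcal/g = 87.8659 g.

88 g/day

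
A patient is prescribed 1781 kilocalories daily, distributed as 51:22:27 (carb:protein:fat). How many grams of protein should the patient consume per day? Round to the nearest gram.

98 g/day

Protein energy = 22% × 1781 = 391.82 kcal.
At 4 kcal/g: 391.82 ÷ 4 = 97.955 g.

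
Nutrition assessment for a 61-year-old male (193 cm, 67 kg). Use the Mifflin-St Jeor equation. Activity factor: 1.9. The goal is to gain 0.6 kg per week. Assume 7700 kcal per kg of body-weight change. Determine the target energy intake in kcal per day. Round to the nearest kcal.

3655 kcal per day

Mifflin-St Jeor (male): BMR = 10(67) + 6.25(193) − 5(61) + 5 = 670 + 1206.25 − 305 + 5 = 1576.25 kcal/day.
TEE = 1576.25 × 1.9 = 2994.875 kcal/day.
Required daily surplus = 0.6 × 7700 ÷ 7 = 660 kcal/day.
Target intake = 2994.875 + 660 = 3654.875 kcal/day.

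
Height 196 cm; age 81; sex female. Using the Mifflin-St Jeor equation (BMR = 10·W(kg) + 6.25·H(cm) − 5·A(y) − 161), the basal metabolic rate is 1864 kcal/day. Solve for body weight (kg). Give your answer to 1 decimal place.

120.5 kg

1864 = 10·W + 6.25(196) − 5(81) − 161
10·W = 1864 − 659 = 1205, so W = 120.5 kg.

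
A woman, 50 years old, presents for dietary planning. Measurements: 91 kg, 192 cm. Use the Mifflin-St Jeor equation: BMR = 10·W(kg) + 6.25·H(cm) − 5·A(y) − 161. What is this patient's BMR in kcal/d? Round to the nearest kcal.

Mifflin-St Jeor (female): BMR = 10(91) + 6.25(192) − 5(50) − 161 = 910 + 1200 − 250 − 161 = 1699 kcal/day.

1699 kcal/d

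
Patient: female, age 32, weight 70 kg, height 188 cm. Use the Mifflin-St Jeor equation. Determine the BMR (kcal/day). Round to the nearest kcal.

1554 kcal/day

Mifflin-St Jeor (female): BMR = 10(70) + 6.25(188) − 5(32) − 161 = 700 + 1175 − 160 − 161 = 1554 kcal/day.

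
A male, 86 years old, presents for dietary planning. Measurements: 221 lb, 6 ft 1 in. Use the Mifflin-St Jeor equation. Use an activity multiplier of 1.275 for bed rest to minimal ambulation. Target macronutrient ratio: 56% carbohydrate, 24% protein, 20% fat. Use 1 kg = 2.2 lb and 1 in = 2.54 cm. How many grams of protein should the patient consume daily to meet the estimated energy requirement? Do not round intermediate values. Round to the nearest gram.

Convert to metric: weight = 221 ÷ 2.2 = 100.4545 kg; height = (6×12 + 1) × 2.54 = 73 × 2.54 = 185.42 cm.
Mifflin-St Jeor (male): BMR = 10(100.4545) + 6.25(185.42) − 5(86) + 5 = 1004.5455 + 1158.875 − 430 + 5 = 1738.4205 kcal/day.
TEE = 1738.4205 × 1.275 = 2216.4861 kcal/day.
Protein energy = 24% × 2216.4861 = 531.9567 kcal.
Protein = 531.9567 ÷ 4 kcal/g = 132.9892 g.

133 g/day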